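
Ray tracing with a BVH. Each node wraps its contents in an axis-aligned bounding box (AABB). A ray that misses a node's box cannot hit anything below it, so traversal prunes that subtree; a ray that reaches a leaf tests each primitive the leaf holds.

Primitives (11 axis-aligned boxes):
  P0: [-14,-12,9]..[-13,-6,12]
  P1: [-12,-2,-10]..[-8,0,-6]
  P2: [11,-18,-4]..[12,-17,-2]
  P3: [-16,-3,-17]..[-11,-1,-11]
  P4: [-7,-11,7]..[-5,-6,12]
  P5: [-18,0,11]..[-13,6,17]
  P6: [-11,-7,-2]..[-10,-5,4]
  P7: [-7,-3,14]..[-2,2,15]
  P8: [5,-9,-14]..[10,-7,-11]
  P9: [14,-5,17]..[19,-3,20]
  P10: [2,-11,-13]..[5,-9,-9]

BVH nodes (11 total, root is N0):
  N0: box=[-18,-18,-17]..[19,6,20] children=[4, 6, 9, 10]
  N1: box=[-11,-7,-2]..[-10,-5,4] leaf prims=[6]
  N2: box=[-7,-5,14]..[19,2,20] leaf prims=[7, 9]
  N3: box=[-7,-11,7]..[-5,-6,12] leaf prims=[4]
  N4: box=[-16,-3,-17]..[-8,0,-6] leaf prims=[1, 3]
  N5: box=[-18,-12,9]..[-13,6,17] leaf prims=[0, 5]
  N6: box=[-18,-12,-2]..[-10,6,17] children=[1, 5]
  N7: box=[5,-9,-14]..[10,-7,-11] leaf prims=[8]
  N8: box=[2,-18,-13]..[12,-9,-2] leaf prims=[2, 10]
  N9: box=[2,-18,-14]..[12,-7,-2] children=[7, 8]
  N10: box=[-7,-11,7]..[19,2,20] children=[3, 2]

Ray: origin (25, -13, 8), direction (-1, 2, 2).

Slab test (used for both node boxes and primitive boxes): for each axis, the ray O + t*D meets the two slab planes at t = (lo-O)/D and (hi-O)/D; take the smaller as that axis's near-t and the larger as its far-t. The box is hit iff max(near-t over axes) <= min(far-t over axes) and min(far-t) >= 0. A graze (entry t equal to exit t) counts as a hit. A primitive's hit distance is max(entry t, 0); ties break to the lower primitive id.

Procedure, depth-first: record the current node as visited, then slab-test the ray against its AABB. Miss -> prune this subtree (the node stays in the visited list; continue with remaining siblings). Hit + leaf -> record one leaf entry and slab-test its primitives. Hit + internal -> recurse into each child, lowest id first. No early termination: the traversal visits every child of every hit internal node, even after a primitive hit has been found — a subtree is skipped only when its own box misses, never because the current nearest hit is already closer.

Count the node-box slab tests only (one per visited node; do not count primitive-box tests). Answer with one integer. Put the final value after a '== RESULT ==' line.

Traverse from the root:
N0 x:[6,43] y:[-5/2,19/2] z:[-25/2,6] -> hit [6,6], descend [4, 6, 9, 10]
  N4 x:[33,41] y:[5,13/2] z:[-25/2,-7] -> miss, prune
  N6 x:[35,43] y:[1/2,19/2] z:[-5,9/2] -> miss, prune
  N9 x:[13,23] y:[-5/2,3] z:[-11,-5] -> miss, prune
  N10 x:[6,32] y:[1,15/2] z:[-1/2,6] -> hit [6,6], descend [2, 3]
    N2 x:[6,32] y:[4,15/2] z:[3,6] -> hit [6,6] leaf, test {P7(miss), P9(miss)}
    N3 x:[30,32] y:[1,7/2] z:[-1/2,2] -> miss, prune

7 AABB tests over nodes [0, 4, 6, 9, 10, 2, 3]; 1 leaf entered; closest miss.

== RESULT ==
7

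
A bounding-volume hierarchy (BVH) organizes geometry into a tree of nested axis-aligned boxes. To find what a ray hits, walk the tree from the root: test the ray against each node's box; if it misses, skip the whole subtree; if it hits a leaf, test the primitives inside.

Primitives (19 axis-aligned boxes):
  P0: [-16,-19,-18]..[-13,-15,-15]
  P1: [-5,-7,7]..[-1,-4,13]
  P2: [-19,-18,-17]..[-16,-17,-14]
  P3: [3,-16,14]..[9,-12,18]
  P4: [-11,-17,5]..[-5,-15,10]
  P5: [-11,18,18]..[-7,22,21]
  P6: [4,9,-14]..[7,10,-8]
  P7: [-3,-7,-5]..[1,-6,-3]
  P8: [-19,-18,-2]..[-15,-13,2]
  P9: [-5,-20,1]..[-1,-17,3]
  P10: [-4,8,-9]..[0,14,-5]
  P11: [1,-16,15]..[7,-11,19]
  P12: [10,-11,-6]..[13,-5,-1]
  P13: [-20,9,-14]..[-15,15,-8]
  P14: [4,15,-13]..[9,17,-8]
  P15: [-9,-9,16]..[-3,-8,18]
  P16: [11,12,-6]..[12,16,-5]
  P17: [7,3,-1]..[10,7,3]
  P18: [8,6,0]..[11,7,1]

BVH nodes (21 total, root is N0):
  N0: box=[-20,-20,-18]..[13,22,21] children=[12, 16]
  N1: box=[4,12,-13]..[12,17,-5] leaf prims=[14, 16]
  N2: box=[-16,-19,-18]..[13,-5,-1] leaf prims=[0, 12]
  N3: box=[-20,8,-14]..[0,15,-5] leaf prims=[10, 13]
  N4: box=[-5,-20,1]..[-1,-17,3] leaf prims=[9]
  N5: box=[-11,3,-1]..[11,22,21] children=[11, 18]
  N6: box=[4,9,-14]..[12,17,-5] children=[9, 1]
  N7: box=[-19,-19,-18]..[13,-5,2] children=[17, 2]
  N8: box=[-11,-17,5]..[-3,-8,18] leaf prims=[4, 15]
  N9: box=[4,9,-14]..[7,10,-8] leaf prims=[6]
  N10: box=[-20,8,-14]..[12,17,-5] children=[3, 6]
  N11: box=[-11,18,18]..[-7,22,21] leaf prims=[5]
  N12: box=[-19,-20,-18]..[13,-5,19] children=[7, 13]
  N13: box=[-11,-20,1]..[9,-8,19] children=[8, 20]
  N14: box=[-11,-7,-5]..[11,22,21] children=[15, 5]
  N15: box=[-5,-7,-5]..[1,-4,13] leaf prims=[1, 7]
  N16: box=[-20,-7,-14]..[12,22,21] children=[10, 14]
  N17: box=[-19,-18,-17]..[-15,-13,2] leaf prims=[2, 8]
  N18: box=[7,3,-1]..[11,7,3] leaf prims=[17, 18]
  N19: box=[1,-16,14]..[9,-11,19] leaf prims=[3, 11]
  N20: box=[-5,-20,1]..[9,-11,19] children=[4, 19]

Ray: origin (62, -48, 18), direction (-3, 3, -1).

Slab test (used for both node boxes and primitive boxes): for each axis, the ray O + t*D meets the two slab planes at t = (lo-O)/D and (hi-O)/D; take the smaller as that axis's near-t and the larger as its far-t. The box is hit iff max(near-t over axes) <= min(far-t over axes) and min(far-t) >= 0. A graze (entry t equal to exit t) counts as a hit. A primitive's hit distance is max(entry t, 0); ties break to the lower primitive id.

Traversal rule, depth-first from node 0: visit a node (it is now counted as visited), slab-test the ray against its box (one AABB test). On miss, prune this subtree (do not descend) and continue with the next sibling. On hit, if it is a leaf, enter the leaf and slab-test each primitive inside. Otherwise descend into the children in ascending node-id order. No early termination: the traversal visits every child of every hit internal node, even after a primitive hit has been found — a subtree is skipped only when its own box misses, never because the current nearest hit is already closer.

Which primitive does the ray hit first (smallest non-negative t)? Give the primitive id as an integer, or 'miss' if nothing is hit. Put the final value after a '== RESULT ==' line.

Trace the traversal:
N0 x:[49/3,82/3] y:[28/3,70/3] z:[-3,36] -> hit [49/3,70/3], descend [12, 16]
  N12 x:[49/3,27] y:[28/3,43/3] z:[-1,36] -> miss, prune
  N16 x:[50/3,82/3] y:[41/3,70/3] z:[-3,32] -> hit [50/3,70/3], descend [10, 14]
    N10 x:[50/3,82/3] y:[56/3,65/3] z:[23,32] -> miss, prune
    N14 x:[17,73/3] y:[41/3,70/3] z:[-3,23] -> hit [17,23], descend [5, 15]
      N5 x:[17,73/3] y:[17,70/3] z:[-3,19] -> hit [17,19], descend [11, 18]
        N11 x:[23,73/3] y:[22,70/3] z:[-3,0] -> miss, prune
        N18 x:[17,55/3] y:[17,55/3] z:[15,19] -> hit [17,55/3] leaf, test {P17@t=52/3, P18@t=18}
      N15 x:[61/3,67/3] y:[41/3,44/3] z:[5,23] -> miss, prune

9 AABB tests over nodes [0, 12, 16, 10, 14, 5, 11, 18, 15]; 1 leaf entered; closest P17.

== RESULT ==
17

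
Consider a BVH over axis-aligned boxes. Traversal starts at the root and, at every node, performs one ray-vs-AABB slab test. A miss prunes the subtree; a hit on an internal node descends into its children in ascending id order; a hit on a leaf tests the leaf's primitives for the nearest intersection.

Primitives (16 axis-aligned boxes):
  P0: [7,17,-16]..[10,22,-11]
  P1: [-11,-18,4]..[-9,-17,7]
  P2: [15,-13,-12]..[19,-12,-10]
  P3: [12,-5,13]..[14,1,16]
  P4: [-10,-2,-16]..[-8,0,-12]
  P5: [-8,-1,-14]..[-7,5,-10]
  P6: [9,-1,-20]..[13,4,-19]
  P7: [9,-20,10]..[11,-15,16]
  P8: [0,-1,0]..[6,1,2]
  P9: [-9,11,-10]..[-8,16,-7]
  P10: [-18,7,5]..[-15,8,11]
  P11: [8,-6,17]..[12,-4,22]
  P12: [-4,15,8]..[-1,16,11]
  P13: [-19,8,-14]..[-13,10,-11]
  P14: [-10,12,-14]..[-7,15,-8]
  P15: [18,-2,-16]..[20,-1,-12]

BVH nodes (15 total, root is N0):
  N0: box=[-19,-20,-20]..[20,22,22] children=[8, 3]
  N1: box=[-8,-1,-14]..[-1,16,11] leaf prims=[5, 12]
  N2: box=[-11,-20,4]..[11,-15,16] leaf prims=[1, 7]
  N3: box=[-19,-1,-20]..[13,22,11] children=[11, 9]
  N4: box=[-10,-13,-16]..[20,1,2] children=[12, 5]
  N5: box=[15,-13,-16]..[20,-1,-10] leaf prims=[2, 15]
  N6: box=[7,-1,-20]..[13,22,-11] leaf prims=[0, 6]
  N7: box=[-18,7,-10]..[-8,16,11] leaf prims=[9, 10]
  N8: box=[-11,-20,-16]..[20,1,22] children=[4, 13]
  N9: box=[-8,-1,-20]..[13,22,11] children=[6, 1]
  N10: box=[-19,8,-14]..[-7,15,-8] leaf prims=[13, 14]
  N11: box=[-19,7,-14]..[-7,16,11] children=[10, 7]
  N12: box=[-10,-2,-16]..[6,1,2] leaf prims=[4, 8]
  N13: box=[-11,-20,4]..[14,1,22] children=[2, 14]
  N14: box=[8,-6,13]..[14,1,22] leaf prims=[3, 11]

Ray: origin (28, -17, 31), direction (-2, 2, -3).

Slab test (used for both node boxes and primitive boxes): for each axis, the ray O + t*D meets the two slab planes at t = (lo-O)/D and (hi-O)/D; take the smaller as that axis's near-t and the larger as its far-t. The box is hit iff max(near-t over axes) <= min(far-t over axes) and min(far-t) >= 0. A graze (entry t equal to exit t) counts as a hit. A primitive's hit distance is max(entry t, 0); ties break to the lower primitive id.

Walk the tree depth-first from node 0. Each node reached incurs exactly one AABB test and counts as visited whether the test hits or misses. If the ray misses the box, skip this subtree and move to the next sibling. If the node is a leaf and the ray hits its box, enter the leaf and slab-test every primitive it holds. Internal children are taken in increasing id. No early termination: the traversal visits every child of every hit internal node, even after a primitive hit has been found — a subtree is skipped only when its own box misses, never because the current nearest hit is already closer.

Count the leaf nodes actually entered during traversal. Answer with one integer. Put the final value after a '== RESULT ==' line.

Trace the traversal:
N0 x:[4,47/2] y:[-3/2,39/2] z:[3,17] -> hit [4,17], descend [3, 8]
  N3 x:[15/2,47/2] y:[8,39/2] z:[20/3,17] -> hit [8,17], descend [9, 11]
    N9 x:[15/2,18] y:[8,39/2] z:[20/3,17] -> hit [8,17], descend [1, 6]
      N1 x:[29/2,18] y:[8,33/2] z:[20/3,15] -> hit [29/2,15] leaf, test {P5(miss), P12(miss)}
      N6 x:[15/2,21/2] y:[8,39/2] z:[14,17] -> miss, prune
    N11 x:[35/2,47/2] y:[12,33/2] z:[20/3,15] -> miss, prune
  N8 x:[4,39/2] y:[-3/2,9] z:[3,47/3] -> hit [4,9], descend [4, 13]
    N4 x:[4,19] y:[2,9] z:[29/3,47/3] -> miss, prune
    N13 x:[7,39/2] y:[-3/2,9] z:[3,9] -> hit [7,9], descend [2, 14]
      N2 x:[17/2,39/2] y:[-3/2,1] z:[5,9] -> miss, prune
      N14 x:[7,10] y:[11/2,9] z:[3,6] -> miss, prune

order=[0, 3, 9, 1, 6, 11, 8, 4, 13, 2, 14]  |boxes|=11  |leaves|=1  hit=miss

== RESULT ==
1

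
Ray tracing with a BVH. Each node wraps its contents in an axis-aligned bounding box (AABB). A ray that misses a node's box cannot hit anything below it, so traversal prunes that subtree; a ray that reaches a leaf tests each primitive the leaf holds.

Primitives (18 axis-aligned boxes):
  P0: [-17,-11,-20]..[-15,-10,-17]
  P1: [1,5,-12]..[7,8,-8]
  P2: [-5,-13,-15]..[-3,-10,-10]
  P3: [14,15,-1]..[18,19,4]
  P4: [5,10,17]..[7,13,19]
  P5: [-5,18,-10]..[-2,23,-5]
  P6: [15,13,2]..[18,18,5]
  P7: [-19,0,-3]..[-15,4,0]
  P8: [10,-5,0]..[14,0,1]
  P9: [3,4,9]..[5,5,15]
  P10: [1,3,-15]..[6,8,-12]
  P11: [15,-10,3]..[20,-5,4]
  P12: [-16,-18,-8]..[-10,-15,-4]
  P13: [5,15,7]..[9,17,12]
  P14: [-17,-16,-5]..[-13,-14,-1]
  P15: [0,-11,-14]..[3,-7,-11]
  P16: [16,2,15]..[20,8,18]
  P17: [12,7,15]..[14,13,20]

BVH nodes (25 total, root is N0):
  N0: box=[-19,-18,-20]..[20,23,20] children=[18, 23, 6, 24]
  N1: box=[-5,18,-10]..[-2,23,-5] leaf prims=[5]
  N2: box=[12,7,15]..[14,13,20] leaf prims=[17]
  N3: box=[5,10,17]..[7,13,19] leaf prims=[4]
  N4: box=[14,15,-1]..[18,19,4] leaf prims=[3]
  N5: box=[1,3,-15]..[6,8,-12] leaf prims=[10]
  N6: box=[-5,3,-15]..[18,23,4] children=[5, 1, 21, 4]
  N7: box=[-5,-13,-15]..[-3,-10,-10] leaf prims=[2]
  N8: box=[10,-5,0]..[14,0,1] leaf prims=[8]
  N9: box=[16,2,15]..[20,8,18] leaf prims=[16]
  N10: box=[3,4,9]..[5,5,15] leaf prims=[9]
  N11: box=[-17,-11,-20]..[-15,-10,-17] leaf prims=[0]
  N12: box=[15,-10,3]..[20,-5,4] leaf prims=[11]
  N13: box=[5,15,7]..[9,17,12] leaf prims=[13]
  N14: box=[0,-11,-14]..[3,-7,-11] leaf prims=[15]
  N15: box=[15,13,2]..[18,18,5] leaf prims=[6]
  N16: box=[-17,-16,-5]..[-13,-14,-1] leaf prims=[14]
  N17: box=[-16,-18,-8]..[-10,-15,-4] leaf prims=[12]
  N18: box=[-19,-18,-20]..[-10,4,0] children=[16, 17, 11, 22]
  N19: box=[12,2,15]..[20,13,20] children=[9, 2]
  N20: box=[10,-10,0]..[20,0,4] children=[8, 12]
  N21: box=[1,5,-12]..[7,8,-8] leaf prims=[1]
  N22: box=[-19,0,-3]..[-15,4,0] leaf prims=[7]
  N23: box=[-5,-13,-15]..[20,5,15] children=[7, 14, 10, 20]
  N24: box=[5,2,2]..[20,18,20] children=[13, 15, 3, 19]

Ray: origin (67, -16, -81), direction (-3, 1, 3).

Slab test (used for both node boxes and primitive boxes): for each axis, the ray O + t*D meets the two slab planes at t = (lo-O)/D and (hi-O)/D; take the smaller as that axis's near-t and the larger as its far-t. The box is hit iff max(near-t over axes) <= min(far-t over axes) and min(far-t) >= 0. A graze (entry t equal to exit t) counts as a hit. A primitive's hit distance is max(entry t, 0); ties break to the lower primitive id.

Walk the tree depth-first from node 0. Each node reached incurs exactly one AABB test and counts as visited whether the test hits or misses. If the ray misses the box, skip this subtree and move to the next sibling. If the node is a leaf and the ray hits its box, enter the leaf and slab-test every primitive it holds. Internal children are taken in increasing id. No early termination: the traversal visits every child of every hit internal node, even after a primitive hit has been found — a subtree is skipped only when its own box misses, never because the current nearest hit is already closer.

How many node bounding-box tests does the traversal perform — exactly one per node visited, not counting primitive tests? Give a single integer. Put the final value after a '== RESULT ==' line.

Traverse from the root:
N0 x:[47/3,86/3] y:[-2,39] z:[61/3,101/3] -> hit [61/3,86/3], descend [6, 18, 23, 24]
  N6 x:[49/3,24] y:[19,39] z:[22,85/3] -> hit [22,24], descend [1, 4, 5, 21]
    N1 x:[23,24] y:[34,39] z:[71/3,76/3] -> miss, prune
    N4 x:[49/3,53/3] y:[31,35] z:[80/3,85/3] -> miss, prune
    N5 x:[61/3,22] y:[19,24] z:[22,23] -> hit [22,22] leaf, test {P10@t=22}
    N21 x:[20,22] y:[21,24] z:[23,73/3] -> miss, prune
  N18 x:[77/3,86/3] y:[-2,20] z:[61/3,27] -> miss, prune
  N23 x:[47/3,24] y:[3,21] z:[22,32] -> miss, prune
  N24 x:[47/3,62/3] y:[18,34] z:[83/3,101/3] -> miss, prune

9 AABB tests over nodes [0, 6, 1, 4, 5, 21, 18, 23, 24]; 1 leaf entered; closest P10.

== RESULT ==
9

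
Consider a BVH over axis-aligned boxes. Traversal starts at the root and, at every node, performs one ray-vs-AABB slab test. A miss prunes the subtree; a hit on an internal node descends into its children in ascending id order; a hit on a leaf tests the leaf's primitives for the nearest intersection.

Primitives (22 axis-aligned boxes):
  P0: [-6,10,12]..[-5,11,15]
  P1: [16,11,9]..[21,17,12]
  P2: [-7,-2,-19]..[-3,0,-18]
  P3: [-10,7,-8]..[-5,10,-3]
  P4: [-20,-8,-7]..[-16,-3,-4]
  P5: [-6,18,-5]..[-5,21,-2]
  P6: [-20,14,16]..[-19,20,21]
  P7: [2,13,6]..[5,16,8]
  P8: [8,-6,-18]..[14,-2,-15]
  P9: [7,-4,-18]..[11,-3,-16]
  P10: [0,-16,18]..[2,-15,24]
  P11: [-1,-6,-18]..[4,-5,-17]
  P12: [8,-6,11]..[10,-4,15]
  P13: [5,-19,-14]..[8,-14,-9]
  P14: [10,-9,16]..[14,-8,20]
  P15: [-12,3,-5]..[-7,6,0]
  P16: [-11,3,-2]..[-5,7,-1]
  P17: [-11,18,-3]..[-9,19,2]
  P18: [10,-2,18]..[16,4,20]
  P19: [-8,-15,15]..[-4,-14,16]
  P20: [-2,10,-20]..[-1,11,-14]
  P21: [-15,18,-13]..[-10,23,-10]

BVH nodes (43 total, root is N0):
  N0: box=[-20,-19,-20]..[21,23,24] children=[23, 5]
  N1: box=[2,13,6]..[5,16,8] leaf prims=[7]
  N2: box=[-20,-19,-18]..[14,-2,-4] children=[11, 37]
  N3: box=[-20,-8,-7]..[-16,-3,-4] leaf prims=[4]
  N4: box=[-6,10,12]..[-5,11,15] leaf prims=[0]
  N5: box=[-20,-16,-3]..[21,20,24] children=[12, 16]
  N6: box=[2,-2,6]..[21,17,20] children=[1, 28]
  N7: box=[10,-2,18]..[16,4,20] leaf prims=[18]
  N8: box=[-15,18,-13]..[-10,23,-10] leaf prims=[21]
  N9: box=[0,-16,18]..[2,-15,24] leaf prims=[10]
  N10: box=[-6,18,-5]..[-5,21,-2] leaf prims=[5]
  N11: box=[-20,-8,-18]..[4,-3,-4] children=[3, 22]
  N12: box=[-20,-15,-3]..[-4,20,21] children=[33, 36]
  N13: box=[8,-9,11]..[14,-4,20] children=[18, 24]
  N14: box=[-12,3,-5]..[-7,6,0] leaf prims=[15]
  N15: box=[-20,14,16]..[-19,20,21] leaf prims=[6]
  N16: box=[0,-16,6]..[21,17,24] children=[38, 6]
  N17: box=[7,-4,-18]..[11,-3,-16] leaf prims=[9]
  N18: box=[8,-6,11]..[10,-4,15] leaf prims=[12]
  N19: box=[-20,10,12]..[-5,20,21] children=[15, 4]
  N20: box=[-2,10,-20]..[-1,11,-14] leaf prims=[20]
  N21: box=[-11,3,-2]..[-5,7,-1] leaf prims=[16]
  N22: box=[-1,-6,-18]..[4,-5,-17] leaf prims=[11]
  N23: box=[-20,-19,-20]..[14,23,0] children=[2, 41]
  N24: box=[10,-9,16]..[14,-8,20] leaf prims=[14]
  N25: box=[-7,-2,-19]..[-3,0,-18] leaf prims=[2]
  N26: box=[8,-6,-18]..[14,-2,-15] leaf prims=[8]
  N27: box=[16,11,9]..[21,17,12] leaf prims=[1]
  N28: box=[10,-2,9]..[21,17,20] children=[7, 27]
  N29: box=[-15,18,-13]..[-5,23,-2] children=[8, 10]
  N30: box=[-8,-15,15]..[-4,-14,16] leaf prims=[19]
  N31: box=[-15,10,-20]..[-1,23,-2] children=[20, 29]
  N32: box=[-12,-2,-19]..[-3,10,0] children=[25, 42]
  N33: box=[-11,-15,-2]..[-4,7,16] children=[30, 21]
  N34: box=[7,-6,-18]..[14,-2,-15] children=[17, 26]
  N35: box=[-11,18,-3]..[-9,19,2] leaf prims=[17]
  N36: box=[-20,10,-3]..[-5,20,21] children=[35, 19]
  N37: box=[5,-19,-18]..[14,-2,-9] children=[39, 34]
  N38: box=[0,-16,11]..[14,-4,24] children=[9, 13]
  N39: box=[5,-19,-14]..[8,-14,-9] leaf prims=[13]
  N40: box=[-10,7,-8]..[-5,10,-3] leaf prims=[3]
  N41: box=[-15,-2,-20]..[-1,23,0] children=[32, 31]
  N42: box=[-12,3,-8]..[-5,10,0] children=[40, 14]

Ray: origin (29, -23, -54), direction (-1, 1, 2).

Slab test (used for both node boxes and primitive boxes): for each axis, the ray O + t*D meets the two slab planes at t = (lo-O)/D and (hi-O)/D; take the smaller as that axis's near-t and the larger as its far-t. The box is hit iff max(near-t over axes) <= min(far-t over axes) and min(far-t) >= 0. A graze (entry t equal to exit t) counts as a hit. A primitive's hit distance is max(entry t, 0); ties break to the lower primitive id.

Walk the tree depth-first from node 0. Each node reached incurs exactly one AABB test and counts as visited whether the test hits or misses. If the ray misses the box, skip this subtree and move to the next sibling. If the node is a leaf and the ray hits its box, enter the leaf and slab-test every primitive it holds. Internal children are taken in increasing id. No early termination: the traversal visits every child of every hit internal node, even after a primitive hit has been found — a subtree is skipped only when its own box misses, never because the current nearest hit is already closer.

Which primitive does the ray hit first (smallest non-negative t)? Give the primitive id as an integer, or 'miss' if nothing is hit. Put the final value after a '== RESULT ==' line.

Trace the traversal:
N0 x:[8,49] y:[4,46] z:[17,39] -> hit [17,39], descend [5, 23]
  N5 x:[8,49] y:[7,43] z:[51/2,39] -> hit [51/2,39], descend [12, 16]
    N12 x:[33,49] y:[8,43] z:[51/2,75/2] -> hit [33,75/2], descend [33, 36]
      N33 x:[33,40] y:[8,30] z:[26,35] -> miss, prune
      N36 x:[34,49] y:[33,43] z:[51/2,75/2] -> hit [34,75/2], descend [19, 35]
        N19 x:[34,49] y:[33,43] z:[33,75/2] -> hit [34,75/2], descend [4, 15]
          N4 x:[34,35] y:[33,34] z:[33,69/2] -> hit [34,34] leaf, test {P0@t=34}
          N15 x:[48,49] y:[37,43] z:[35,75/2] -> miss, prune
        N35 x:[38,40] y:[41,42] z:[51/2,28] -> miss, prune
    N16 x:[8,29] y:[7,40] z:[30,39] -> miss, prune
  N23 x:[15,49] y:[4,46] z:[17,27] -> hit [17,27], descend [2, 41]
    N2 x:[15,49] y:[4,21] z:[18,25] -> hit [18,21], descend [11, 37]
      N11 x:[25,49] y:[15,20] z:[18,25] -> miss, prune
      N37 x:[15,24] y:[4,21] z:[18,45/2] -> hit [18,21], descend [34, 39]
        N34 x:[15,22] y:[17,21] z:[18,39/2] -> hit [18,39/2], descend [17, 26]
          N17 x:[18,22] y:[19,20] z:[18,19] -> hit [19,19] leaf, test {P9@t=19}
          N26 x:[15,21] y:[17,21] z:[18,39/2] -> hit [18,39/2] leaf, test {P8@t=18}
        N39 x:[21,24] y:[4,9] z:[20,45/2] -> miss, prune
    N41 x:[30,44] y:[21,46] z:[17,27] -> miss, prune

Summary -> nodes [0, 5, 12, 33, 36, 19, 4, 15, 35, 16, 23, 2, 11, 37, 34, 17, 26, 39, 41]; box-tests=19; leaf-entries=3; first=P8

== RESULT ==
8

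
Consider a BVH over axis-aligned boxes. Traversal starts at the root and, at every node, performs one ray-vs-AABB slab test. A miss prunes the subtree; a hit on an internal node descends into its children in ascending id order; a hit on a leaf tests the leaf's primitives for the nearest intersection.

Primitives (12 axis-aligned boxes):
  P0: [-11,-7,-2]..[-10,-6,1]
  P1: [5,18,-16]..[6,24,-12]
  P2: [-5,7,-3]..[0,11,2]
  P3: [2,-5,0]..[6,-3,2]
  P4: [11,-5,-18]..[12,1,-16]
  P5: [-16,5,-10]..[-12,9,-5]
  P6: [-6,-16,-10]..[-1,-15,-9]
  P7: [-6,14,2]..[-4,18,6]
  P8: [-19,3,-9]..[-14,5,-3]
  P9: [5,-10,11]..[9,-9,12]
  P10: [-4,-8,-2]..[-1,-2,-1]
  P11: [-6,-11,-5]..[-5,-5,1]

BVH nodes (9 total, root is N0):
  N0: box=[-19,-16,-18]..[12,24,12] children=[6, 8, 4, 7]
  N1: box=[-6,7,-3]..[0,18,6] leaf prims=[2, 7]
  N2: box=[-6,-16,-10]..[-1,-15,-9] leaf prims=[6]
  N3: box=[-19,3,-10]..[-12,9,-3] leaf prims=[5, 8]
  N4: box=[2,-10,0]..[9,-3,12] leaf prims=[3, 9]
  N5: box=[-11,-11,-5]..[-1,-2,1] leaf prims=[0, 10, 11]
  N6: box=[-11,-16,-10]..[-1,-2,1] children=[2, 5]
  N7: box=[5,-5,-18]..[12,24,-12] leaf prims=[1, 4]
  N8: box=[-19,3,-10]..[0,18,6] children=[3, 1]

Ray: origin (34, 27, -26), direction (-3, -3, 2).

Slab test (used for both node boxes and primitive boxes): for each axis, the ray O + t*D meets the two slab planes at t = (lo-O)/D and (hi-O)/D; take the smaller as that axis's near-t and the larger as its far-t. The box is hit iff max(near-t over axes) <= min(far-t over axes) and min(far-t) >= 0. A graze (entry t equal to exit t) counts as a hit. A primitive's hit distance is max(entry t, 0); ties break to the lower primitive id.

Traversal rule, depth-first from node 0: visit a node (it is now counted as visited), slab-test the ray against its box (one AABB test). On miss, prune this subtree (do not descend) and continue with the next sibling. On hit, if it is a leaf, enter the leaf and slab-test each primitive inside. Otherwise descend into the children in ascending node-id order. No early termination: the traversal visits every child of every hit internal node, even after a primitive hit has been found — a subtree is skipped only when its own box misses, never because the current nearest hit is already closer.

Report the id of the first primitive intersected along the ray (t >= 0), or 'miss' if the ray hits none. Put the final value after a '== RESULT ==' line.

Walk:
N0 x:[22/3,53/3] y:[1,43/3] z:[4,19] -> hit [22/3,43/3], descend [4, 6, 7, 8]
  N4 x:[25/3,32/3] y:[10,37/3] z:[13,19] -> miss, prune
  N6 x:[35/3,15] y:[29/3,43/3] z:[8,27/2] -> hit [35/3,27/2], descend [2, 5]
    N2 x:[35/3,40/3] y:[14,43/3] z:[8,17/2] -> miss, prune
    N5 x:[35/3,15] y:[29/3,38/3] z:[21/2,27/2] -> hit [35/3,38/3] leaf, test {P0(miss), P10(miss), P11(miss)}
  N7 x:[22/3,29/3] y:[1,32/3] z:[4,7] -> miss, prune
  N8 x:[34/3,53/3] y:[3,8] z:[8,16] -> miss, prune

order=[0, 4, 6, 2, 5, 7, 8]  |boxes|=7  |leaves|=1  hit=miss

== RESULT ==
miss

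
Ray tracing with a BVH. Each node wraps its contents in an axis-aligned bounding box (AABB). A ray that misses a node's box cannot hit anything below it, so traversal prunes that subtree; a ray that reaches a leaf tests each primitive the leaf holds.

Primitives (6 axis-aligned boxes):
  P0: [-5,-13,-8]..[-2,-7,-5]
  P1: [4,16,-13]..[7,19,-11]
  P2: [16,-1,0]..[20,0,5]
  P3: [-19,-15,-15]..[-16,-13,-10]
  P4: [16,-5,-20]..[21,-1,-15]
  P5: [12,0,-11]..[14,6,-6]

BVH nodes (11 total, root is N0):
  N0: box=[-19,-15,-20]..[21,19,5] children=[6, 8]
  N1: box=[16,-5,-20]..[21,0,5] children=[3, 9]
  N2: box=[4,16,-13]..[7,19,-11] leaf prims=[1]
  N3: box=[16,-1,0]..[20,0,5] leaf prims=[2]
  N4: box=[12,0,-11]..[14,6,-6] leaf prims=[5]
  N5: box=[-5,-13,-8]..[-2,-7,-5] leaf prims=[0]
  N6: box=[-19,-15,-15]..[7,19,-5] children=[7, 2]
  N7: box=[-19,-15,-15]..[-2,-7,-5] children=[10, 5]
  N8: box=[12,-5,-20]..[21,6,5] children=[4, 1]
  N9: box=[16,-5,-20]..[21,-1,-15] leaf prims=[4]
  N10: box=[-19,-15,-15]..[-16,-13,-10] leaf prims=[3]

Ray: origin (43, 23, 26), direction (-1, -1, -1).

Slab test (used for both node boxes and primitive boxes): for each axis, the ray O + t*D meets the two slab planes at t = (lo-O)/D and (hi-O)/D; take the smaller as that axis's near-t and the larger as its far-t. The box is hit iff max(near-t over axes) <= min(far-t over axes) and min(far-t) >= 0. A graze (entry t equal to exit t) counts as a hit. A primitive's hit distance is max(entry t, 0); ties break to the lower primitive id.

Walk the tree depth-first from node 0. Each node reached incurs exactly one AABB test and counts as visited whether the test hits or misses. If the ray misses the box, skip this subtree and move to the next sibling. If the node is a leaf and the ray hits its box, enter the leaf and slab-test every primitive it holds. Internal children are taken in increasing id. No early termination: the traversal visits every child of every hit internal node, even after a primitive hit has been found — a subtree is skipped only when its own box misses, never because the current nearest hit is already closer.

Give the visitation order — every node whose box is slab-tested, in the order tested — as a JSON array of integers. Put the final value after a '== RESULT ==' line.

Trace the traversal:
N0 x:[22,62] y:[4,38] z:[21,46] -> hit [22,38], descend [6, 8]
  N6 x:[36,62] y:[4,38] z:[31,41] -> hit [36,38], descend [2, 7]
    N2 x:[36,39] y:[4,7] z:[37,39] -> miss, prune
    N7 x:[45,62] y:[30,38] z:[31,41] -> miss, prune
  N8 x:[22,31] y:[17,28] z:[21,46] -> hit [22,28], descend [1, 4]
    N1 x:[22,27] y:[23,28] z:[21,46] -> hit [23,27], descend [3, 9]
      N3 x:[23,27] y:[23,24] z:[21,26] -> hit [23,24] leaf, test {P2@t=23}
      N9 x:[22,27] y:[24,28] z:[41,46] -> miss, prune
    N4 x:[29,31] y:[17,23] z:[32,37] -> miss, prune

9 AABB tests over nodes [0, 6, 2, 7, 8, 1, 3, 9, 4]; 1 leaf entered; closest P2.

== RESULT ==
[0, 6, 2, 7, 8, 1, 3, 9, 4]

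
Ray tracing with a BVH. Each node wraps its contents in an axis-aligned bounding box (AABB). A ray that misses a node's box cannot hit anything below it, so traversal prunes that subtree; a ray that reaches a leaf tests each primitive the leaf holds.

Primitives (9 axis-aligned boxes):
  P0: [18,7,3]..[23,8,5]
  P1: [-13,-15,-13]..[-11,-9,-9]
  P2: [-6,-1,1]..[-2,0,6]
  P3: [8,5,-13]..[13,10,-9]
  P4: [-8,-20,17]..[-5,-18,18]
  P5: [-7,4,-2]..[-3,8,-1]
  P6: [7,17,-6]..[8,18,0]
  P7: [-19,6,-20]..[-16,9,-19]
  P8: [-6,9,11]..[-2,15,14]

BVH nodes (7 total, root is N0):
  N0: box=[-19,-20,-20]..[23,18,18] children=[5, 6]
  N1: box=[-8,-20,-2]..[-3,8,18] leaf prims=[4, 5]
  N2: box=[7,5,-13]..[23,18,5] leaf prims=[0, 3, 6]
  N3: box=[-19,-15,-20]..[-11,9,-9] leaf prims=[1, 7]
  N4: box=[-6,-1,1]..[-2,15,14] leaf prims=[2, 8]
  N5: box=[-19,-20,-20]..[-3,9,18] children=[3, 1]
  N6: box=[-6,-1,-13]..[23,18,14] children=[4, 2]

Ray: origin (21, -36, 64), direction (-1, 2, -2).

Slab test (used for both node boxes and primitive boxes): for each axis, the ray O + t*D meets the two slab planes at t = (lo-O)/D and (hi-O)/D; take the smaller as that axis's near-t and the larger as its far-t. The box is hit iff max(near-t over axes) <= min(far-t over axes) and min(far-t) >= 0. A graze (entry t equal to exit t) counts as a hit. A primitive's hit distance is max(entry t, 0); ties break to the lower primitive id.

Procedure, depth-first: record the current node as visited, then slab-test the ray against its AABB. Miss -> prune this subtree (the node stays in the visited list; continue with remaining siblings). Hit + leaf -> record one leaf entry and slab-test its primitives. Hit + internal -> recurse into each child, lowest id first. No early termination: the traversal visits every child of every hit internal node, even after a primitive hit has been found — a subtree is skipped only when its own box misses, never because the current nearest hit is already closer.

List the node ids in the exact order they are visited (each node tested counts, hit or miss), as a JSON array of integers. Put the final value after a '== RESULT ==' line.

Traverse from the root:
N0 x:[-2,40] y:[8,27] z:[23,42] -> hit [23,27], descend [5, 6]
  N5 x:[24,40] y:[8,45/2] z:[23,42] -> miss, prune
  N6 x:[-2,27] y:[35/2,27] z:[25,77/2] -> hit [25,27], descend [2, 4]
    N2 x:[-2,14] y:[41/2,27] z:[59/2,77/2] -> miss, prune
    N4 x:[23,27] y:[35/2,51/2] z:[25,63/2] -> hit [25,51/2] leaf, test {P2(miss), P8@t=25}

order=[0, 5, 6, 2, 4]  |boxes|=5  |leaves|=1  hit=P8

== RESULT ==
[0, 5, 6, 2, 4]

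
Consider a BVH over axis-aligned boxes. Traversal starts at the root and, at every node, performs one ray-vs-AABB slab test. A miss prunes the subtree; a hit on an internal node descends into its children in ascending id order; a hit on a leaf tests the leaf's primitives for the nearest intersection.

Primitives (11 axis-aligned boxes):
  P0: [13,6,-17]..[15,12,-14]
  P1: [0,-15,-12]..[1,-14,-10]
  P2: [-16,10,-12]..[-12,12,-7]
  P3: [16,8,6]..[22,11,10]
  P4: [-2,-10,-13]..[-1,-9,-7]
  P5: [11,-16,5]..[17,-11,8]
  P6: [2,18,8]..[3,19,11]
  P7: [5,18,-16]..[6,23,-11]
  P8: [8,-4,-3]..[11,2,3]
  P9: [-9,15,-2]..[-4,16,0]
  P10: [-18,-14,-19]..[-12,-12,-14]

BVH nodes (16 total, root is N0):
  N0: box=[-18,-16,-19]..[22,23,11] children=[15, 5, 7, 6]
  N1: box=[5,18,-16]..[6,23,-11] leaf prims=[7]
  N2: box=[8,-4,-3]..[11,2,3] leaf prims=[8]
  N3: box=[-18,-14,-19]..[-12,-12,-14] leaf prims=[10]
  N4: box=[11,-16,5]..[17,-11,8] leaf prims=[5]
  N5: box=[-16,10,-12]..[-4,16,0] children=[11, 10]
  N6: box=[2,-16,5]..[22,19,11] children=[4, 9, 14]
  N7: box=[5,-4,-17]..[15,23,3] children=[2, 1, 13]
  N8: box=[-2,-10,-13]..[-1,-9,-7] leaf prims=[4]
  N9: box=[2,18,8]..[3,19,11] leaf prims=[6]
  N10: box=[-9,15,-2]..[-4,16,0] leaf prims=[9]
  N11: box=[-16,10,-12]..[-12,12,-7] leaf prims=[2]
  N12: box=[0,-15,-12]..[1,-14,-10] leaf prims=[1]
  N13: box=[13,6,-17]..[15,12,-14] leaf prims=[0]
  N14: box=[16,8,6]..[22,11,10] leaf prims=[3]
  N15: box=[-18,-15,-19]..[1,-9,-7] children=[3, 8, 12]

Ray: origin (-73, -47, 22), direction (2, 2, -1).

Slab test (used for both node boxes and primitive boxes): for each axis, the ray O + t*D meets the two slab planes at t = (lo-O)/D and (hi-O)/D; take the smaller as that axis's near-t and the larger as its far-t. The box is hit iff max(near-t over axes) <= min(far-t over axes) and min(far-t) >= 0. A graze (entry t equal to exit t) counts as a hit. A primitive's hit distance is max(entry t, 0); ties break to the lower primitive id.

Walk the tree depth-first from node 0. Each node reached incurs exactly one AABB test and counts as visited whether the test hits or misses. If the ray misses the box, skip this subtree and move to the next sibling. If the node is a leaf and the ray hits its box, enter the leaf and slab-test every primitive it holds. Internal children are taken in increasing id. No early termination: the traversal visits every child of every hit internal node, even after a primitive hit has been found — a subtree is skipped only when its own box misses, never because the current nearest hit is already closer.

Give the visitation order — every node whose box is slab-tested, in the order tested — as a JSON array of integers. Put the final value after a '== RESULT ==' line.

Traverse from the root:
N0 x:[55/2,95/2] y:[31/2,35] z:[11,41] -> hit [55/2,35], descend [5, 6, 7, 15]
  N5 x:[57/2,69/2] y:[57/2,63/2] z:[22,34] -> hit [57/2,63/2], descend [10, 11]
    N10 x:[32,69/2] y:[31,63/2] z:[22,24] -> miss, prune
    N11 x:[57/2,61/2] y:[57/2,59/2] z:[29,34] -> hit [29,59/2] leaf, test {P2@t=29}
  N6 x:[75/2,95/2] y:[31/2,33] z:[11,17] -> miss, prune
  N7 x:[39,44] y:[43/2,35] z:[19,39] -> miss, prune
  N15 x:[55/2,37] y:[16,19] z:[29,41] -> miss, prune

Summary -> nodes [0, 5, 10, 11, 6, 7, 15]; box-tests=7; leaf-entries=1; first=P2

== RESULT ==
[0, 5, 10, 11, 6, 7, 15]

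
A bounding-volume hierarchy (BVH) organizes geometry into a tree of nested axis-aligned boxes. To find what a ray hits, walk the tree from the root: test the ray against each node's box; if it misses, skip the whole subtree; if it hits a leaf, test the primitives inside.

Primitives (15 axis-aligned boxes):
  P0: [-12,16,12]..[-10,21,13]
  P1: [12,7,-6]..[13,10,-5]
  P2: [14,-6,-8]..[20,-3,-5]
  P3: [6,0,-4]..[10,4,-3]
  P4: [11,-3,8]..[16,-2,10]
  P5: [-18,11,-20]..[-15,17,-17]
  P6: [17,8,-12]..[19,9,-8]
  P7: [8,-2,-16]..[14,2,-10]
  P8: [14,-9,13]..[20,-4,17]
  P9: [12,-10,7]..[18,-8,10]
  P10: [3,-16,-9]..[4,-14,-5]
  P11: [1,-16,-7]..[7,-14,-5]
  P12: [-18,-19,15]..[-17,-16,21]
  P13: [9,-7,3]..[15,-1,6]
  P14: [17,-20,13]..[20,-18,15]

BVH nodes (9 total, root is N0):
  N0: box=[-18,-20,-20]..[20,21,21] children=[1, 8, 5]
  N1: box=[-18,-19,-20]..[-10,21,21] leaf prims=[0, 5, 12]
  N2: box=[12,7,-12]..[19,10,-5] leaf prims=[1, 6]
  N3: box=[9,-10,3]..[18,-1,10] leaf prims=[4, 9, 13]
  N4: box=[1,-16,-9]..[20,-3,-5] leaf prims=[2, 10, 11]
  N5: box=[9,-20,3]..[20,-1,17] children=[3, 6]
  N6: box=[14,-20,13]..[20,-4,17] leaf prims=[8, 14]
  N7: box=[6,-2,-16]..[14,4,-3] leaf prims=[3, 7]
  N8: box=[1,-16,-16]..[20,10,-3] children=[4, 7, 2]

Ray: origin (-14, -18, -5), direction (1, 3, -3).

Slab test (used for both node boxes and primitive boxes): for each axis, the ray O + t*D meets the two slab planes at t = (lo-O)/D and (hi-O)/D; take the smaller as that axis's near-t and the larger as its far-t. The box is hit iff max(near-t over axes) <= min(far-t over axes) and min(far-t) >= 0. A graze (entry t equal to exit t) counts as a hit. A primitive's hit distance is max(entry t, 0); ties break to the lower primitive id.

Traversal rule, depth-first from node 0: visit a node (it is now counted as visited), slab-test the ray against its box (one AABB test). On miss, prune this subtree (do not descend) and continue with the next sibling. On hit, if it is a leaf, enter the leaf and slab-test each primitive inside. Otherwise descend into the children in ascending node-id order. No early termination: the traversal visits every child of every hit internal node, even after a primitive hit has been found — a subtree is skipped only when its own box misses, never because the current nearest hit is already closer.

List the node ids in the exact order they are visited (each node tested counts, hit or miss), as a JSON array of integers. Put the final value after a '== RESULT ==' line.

Trace the traversal:
N0 x:[-4,34] y:[-2/3,13] z:[-26/3,5] -> hit [-2/3,5], descend [1, 5, 8]
  N1 x:[-4,4] y:[-1/3,13] z:[-26/3,5] -> hit [-1/3,4] leaf, test {P0(miss), P5(miss), P12(miss)}
  N5 x:[23,34] y:[-2/3,17/3] z:[-22/3,-8/3] -> miss, prune
  N8 x:[15,34] y:[2/3,28/3] z:[-2/3,11/3] -> miss, prune

Visited [0, 1, 5, 8]. Tests: 4 box, 1 leaf. Nearest: miss.

== RESULT ==
[0, 1, 5, 8]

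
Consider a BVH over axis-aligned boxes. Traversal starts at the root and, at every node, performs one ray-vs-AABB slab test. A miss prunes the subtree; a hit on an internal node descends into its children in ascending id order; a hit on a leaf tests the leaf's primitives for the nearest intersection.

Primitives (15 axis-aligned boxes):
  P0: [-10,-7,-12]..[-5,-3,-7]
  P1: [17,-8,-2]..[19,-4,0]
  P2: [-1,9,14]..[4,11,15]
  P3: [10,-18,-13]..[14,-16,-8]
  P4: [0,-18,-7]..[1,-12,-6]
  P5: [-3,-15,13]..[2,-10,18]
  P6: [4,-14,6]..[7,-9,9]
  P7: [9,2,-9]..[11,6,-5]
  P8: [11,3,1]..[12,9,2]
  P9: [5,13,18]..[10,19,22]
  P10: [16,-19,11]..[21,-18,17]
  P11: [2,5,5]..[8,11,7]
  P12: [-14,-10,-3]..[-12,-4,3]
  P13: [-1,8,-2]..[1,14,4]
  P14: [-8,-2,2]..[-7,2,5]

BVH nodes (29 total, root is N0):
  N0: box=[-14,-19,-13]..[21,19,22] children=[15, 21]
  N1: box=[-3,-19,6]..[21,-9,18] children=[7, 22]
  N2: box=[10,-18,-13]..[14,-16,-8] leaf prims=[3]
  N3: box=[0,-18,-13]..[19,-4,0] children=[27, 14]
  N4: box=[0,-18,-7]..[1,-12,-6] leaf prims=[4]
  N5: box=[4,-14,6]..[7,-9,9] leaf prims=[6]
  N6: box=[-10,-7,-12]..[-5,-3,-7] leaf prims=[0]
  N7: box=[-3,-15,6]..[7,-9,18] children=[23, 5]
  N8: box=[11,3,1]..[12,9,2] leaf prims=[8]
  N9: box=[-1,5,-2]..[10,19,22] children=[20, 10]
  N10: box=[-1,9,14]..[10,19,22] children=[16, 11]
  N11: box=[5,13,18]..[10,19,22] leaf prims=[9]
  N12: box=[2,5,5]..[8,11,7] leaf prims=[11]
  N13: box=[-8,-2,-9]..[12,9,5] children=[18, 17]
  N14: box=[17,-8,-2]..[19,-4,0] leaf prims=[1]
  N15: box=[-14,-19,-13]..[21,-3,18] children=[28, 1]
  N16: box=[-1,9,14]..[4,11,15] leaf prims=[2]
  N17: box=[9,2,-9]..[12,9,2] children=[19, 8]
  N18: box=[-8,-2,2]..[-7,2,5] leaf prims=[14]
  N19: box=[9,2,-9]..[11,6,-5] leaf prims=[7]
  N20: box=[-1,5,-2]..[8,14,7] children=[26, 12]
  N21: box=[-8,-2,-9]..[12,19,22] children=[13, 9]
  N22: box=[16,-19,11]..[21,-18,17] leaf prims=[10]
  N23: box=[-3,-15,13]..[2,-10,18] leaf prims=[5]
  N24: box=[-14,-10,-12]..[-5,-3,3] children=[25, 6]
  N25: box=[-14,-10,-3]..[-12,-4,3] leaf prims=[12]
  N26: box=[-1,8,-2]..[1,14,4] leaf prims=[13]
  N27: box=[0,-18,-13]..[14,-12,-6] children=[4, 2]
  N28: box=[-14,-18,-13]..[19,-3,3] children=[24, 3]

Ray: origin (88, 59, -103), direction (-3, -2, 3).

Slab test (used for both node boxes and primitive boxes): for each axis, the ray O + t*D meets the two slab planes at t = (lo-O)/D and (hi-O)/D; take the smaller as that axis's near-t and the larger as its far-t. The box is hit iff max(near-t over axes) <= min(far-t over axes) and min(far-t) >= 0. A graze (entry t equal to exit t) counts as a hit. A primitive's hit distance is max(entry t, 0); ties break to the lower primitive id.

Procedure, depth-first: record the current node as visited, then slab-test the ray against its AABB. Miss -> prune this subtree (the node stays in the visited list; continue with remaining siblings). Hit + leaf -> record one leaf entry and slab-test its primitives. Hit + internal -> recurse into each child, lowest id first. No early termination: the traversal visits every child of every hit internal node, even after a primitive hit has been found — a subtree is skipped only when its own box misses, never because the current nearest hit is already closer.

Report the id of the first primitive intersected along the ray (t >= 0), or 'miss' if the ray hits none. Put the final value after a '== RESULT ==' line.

Traverse from the root:
N0 x:[67/3,34] y:[20,39] z:[30,125/3] -> hit [30,34], descend [15, 21]
  N15 x:[67/3,34] y:[31,39] z:[30,121/3] -> hit [31,34], descend [1, 28]
    N1 x:[67/3,91/3] y:[34,39] z:[109/3,121/3] -> miss, prune
    N28 x:[23,34] y:[31,77/2] z:[30,106/3] -> hit [31,34], descend [3, 24]
      N3 x:[23,88/3] y:[63/2,77/2] z:[30,103/3] -> miss, prune
      N24 x:[31,34] y:[31,69/2] z:[91/3,106/3] -> hit [31,34], descend [6, 25]
        N6 x:[31,98/3] y:[31,33] z:[91/3,32] -> hit [31,32] leaf, test {P0@t=31}
        N25 x:[100/3,34] y:[63/2,69/2] z:[100/3,106/3] -> hit [100/3,34] leaf, test {P12@t=100/3}
  N21 x:[76/3,32] y:[20,61/2] z:[94/3,125/3] -> miss, prune

Visited [0, 15, 1, 28, 3, 24, 6, 25, 21]. Tests: 9 box, 2 leaf. Nearest: P0.

== RESULT ==
0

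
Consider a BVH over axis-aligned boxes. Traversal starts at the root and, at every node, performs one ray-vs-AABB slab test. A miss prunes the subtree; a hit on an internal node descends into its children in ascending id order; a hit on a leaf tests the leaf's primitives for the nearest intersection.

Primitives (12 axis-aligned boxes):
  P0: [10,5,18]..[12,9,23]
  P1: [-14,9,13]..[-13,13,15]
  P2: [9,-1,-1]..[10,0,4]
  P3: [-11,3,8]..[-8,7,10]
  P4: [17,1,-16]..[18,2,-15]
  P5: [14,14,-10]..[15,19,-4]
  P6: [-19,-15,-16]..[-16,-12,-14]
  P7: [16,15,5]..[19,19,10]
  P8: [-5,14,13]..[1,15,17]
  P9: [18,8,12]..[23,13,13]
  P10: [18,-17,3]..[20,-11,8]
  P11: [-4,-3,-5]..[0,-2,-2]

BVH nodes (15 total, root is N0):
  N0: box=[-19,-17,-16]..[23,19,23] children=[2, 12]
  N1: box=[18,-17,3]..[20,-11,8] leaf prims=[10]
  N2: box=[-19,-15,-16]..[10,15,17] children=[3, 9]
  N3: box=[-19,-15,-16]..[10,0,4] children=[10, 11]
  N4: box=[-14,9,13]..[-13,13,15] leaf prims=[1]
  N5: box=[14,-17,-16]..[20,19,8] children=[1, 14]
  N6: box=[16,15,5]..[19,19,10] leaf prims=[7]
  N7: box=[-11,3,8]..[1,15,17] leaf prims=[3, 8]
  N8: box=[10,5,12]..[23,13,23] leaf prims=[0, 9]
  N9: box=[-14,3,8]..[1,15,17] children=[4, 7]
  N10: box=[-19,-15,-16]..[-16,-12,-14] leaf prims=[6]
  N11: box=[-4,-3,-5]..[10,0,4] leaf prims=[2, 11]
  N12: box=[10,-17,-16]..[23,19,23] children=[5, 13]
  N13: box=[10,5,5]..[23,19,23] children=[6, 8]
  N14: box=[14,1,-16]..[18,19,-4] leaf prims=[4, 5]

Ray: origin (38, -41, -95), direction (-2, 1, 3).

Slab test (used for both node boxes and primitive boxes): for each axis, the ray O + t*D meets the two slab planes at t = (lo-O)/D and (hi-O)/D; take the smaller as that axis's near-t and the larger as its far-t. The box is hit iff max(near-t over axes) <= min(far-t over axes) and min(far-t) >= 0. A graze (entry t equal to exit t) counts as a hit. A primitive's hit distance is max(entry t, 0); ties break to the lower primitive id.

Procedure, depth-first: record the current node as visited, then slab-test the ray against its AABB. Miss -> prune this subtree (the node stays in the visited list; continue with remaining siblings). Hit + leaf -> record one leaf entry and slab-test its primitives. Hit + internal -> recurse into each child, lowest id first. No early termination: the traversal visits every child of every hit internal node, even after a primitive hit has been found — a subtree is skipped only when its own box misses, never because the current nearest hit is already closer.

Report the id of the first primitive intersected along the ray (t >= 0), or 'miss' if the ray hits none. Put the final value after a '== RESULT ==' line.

Walk:
N0 x:[15/2,57/2] y:[24,60] z:[79/3,118/3] -> hit [79/3,57/2], descend [2, 12]
  N2 x:[14,57/2] y:[26,56] z:[79/3,112/3] -> hit [79/3,57/2], descend [3, 9]
    N3 x:[14,57/2] y:[26,41] z:[79/3,33] -> hit [79/3,57/2], descend [10, 11]
      N10 x:[27,57/2] y:[26,29] z:[79/3,27] -> hit [27,27] leaf, test {P6@t=27}
      N11 x:[14,21] y:[38,41] z:[30,33] -> miss, prune
    N9 x:[37/2,26] y:[44,56] z:[103/3,112/3] -> miss, prune
  N12 x:[15/2,14] y:[24,60] z:[79/3,118/3] -> miss, prune

Summary -> nodes [0, 2, 3, 10, 11, 9, 12]; box-tests=7; leaf-entries=1; first=P6

== RESULT ==
6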